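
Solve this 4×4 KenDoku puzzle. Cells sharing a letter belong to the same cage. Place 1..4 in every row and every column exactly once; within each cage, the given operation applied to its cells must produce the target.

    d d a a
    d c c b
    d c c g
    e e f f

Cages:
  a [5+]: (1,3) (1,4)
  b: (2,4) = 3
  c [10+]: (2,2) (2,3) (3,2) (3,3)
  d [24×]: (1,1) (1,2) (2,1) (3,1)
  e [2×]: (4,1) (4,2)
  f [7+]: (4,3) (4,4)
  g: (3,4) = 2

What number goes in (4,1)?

Cage b is given, which forces (2,4) = 3.
Cage g is given, leaving (3,4) = 2.
Column 4 now contains 3, leaving (4,4) = 4.
The two cells of cage a must have sum 5, leaving (1,3) = 4.
Column 4 already has 4; hence (1,4) = 1.
4 is placed in row 4, leaving (4,3) = 3.
Cage c has sum 10, leaving (2,2) = 4.
Cage c needs sum 10; hence (2,3) = 2.
The 4 cells of cage c must have sum 10, which forces (3,2) = 3.
Column 3 now contains 3, so (3,3) = 1.
The 4 cells of cage d must have product 24; hence (1,1) = 3.
3 is placed in column 2; hence (1,2) = 2.
Row 2 already has 4, which forces (2,1) = 1.
1 is placed in row 3, leaving (3,1) = 4.
1 is placed in column 1; hence (4,1) = 2.
Column 2 already has 2, which forces (4,2) = 1.
The full grid is 3 2 4 1 / 1 4 2 3 / 4 3 1 2 / 2 1 3 4.

2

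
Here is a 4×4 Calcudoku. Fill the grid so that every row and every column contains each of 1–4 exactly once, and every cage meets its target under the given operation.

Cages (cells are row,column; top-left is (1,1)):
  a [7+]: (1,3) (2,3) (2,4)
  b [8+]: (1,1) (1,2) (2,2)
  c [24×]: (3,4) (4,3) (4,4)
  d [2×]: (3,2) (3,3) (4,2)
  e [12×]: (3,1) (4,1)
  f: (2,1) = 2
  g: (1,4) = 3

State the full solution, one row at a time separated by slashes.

Cage g is a single given cell; hence (1,4) = 3.
F is a freebie, which forces (2,1) = 2.
Cage d has product 2, which forces (3,2) = 2.
Cage d needs product 2, which forces (3,3) = 1.
2 is placed in row 3, so (3,4) = 4.
The 3 cells of cage d must have product 2, so (4,2) = 1.
4 is placed in column 4, which forces (4,4) = 2.
Cage b needs sum 8, which forces (1,1) = 1.
Column 2 now contains 1; hence (1,2) = 4.
Cage a has sum 7, which forces (1,3) = 2.
Cage b has sum 8, leaving (2,2) = 3.
Cage a needs sum 7, which forces (2,3) = 4.
4 is placed in column 4, which forces (2,4) = 1.
Row 3 now contains 4; hence (3,1) = 3.
Cage e needs two cells with product 12, so (4,1) = 4.
Cage c has product 24, so (4,3) = 3.

1 4 2 3 / 2 3 4 1 / 3 2 1 4 / 4 1 3 2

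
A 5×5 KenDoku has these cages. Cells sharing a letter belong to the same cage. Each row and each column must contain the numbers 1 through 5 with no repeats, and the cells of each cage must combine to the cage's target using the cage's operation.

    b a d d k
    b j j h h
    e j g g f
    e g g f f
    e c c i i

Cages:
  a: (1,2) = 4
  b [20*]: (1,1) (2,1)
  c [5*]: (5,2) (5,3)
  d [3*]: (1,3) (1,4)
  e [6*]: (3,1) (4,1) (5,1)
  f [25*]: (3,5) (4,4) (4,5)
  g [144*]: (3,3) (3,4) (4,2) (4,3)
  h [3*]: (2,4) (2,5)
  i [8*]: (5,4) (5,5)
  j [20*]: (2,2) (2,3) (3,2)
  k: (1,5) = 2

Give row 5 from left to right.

3 1 5 2 4

Cage a is given; hence (1,2) = 4.
Cage k is a single given cell; hence (1,5) = 2.
Cage f needs product 25, which forces (3,5) = 5.
4 is placed in column 2; hence (4,2) = 3.
Row 4 already has 3, so (4,3) = 4.
Cage f needs product 25; hence (4,4) = 5.
The 3 cells of cage f must have product 25; hence (4,5) = 1.
Column 5 now contains 2, so (5,5) = 4.
4 is placed in row 1, leaving (1,1) = 5.
Cage b's pair has product 20, so (2,1) = 4.
Cage j has product 20, which forces (2,2) = 5.
Cage j needs product 20, leaving (2,3) = 2.
The two cells of cage h must have product 3; hence (2,4) = 1.
Column 5 already has 1, which forces (2,5) = 3.
The 3 cells of cage j must have product 20, which forces (3,2) = 2.
Column 3 now contains 4; hence (3,3) = 3.
The 4 cells of cage g must have product 144; hence (3,4) = 4.
Row 4 already has 1, which forces (4,1) = 2.
Column 2 already has 5, so (5,2) = 1.
Row 5 now contains 1, which forces (5,3) = 5.
4 is placed in row 5, so (5,4) = 2.
Column 3 now contains 3; hence (1,3) = 1.
Column 4 already has 1; hence (1,4) = 3.
3 is placed in row 3; hence (3,1) = 1.
Row 5 now contains 1, so (5,1) = 3.
Completed grid: 5 4 1 3 2 / 4 5 2 1 3 / 1 2 3 4 5 / 2 3 4 5 1 / 3 1 5 2 4.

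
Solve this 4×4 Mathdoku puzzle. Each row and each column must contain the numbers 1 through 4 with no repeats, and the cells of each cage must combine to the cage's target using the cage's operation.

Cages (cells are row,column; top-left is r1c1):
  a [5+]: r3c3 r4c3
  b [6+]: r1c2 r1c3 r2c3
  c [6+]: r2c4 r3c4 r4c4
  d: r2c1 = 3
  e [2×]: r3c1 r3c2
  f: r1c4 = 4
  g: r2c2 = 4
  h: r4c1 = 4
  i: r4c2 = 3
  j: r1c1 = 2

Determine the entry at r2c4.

1

Cage j is given; hence r1c1 = 2.
F is a freebie, leaving r1c4 = 4.
D is a freebie, which forces r2c1 = 3.
Cage g is given, which forces r2c2 = 4.
Column 1 now contains 2, so r3c1 = 1.
1 is placed in row 3, which forces r3c2 = 2.
Row 3 already has 2, which forces r3c4 = 3.
Cage h is given, leaving r4c1 = 4.
I is a freebie, so r4c2 = 3.
3 is placed in column 2, leaving r1c2 = 1.
The 3 cells of cage b must have sum 6, so r1c3 = 3.
Cage b needs sum 6, so r2c3 = 2.
Row 2 already has 2, which forces r2c4 = 1.
Row 3 now contains 3, so r3c3 = 4.
Cage a's pair has sum 5, leaving r4c3 = 1.
Column 4 already has 1, leaving r4c4 = 2.
Filled in: 2 1 3 4 / 3 4 2 1 / 1 2 4 3 / 4 3 1 2.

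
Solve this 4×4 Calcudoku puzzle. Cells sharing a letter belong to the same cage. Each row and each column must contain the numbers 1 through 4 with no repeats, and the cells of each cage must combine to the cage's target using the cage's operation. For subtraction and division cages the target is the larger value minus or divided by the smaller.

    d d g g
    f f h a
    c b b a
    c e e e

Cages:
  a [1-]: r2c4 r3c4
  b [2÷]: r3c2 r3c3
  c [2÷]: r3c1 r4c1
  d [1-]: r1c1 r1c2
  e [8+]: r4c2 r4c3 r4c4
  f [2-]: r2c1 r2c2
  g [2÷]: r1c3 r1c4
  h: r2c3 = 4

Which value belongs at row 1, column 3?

H is a freebie, leaving r2c3 = 4.
Row 2 needs a 2, and only r2c4 is open for it.
Cage g's pair has quotient 2, leaving r1c3 = 2.
Column 3 already has 2, which forces r3c3 = 1.
Row 3 now contains 1, leaving r3c4 = 3.
Column 3 already has 1, so r4c3 = 3.
The two cells of cage b must have quotient 2, so r3c2 = 2.
Row 3 now contains 2, leaving r3c1 = 4.
Cage c needs two cells with quotient 2, leaving r4c1 = 2.
Column 1 now contains 4, leaving r1c1 = 3.
The two cells of cage d must have difference 1, so r1c2 = 4.
Row 1 now contains 4, leaving r1c4 = 1.
Column 1 now contains 3, so r2c1 = 1.
1 is placed in row 2; hence r2c2 = 3.
4 is placed in column 2, which forces r4c2 = 1.
Column 4 already has 1, which forces r4c4 = 4.
Filled in: 3 4 2 1 / 1 3 4 2 / 4 2 1 3 / 2 1 3 4.

2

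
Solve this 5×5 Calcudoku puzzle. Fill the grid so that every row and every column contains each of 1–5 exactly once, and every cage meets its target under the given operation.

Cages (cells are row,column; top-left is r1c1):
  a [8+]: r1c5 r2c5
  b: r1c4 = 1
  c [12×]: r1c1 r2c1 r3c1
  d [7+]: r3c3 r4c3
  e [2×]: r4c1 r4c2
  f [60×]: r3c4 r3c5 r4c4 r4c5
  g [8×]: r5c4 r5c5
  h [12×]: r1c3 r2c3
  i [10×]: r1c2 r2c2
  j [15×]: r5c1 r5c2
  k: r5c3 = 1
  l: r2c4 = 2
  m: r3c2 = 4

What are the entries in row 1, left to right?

4 2 3 1 5

B is a freebie; hence r1c4 = 1.
L is a freebie; hence r2c4 = 2.
Cage m is given, which forces r3c2 = 4.
Cage k is a single given cell, leaving r5c3 = 1.
Column 4 now contains 2; hence r5c4 = 4.
Row 5 already has 4, which forces r5c5 = 2.
Cage i's pair has product 10, which forces r1c2 = 2.
Row 2 already has 2, which forces r2c2 = 5.
Row 2 already has 5, leaving r2c5 = 3.
Cage f has product 60, leaving r3c5 = 1.
2 is placed in column 2, leaving r4c2 = 1.
Cage f needs product 60, so r4c5 = 4.
Column 2 already has 5; hence r5c2 = 3.
Cage c has product 12; hence r1c1 = 4.
Cage h's pair has product 12, so r1c3 = 3.
Column 5 now contains 3, leaving r1c5 = 5.
Cage c needs product 12, which forces r2c1 = 1.
Row 2 already has 3, which forces r2c3 = 4.
1 is placed in row 3, leaving r3c1 = 3.
3 is placed in row 3, so r3c4 = 5.
1 is placed in row 4, so r4c1 = 2.
2 is placed in row 4, which forces r4c3 = 5.
Column 4 already has 5; hence r4c4 = 3.
Row 5 now contains 3, which forces r5c1 = 5.
Row 3 now contains 5, which forces r3c3 = 2.
Completed grid: 4 2 3 1 5 / 1 5 4 2 3 / 3 4 2 5 1 / 2 1 5 3 4 / 5 3 1 4 2.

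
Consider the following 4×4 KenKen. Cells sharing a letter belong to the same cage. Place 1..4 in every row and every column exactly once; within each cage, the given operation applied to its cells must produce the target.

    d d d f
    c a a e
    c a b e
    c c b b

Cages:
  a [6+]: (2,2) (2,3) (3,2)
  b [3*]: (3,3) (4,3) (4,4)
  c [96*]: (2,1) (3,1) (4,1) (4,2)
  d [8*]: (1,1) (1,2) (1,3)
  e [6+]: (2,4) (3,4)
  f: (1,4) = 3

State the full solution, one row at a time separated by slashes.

Cage f is a single given cell, leaving (1,4) = 3.
Cage b needs product 3, which forces (3,3) = 1.
Cage c has product 96, which forces (4,2) = 4.
Cage b needs product 3, which forces (4,3) = 3.
The 3 cells of cage b must have product 3, so (4,4) = 1.
Cage a has sum 6; hence (2,2) = 1.
Column 3 already has 3, leaving (2,3) = 2.
2 is placed in row 2, so (2,4) = 4.
The 3 cells of cage a must have sum 6, which forces (3,2) = 3.
Column 4 already has 4; hence (3,4) = 2.
Row 4 now contains 3, so (4,1) = 2.
The 3 cells of cage d must have product 8, so (1,1) = 1.
Column 2 now contains 1, so (1,2) = 2.
Column 3 already has 2, leaving (1,3) = 4.
Row 2 already has 4, so (2,1) = 3.
3 is placed in row 3, leaving (3,1) = 4.

1 2 4 3 / 3 1 2 4 / 4 3 1 2 / 2 4 3 1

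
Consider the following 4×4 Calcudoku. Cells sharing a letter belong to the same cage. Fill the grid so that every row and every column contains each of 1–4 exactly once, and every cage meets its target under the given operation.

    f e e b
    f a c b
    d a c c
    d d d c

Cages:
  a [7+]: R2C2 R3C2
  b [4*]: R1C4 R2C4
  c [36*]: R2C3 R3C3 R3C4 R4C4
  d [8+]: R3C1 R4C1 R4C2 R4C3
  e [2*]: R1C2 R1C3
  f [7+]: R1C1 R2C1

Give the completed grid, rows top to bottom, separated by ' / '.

3 2 1 4 / 4 3 2 1 / 1 4 3 2 / 2 1 4 3

In row 1, 3 can only go at R1C1, so R1C1 = 3.
Column 1 now contains 3, leaving R2C1 = 4.
4 is placed in row 2, so R2C2 = 3.
4 is placed in row 2, leaving R2C4 = 1.
Column 2 already has 3, which forces R3C2 = 4.
Column 4 already has 1, leaving R1C4 = 4.
Row 2 already has 1, so R2C3 = 2.
Cage c has product 36, so R3C3 = 3.
The 4 cells of cage c must have product 36; hence R3C4 = 2.
3 is placed in column 3; hence R4C3 = 4.
Cage c has product 36; hence R4C4 = 3.
Cage e's pair has product 2; hence R1C2 = 2.
Column 3 already has 2, so R1C3 = 1.
Row 3 now contains 2, which forces R3C1 = 1.
Cage d has sum 8, leaving R4C1 = 2.
Cage d needs sum 8, which forces R4C2 = 1.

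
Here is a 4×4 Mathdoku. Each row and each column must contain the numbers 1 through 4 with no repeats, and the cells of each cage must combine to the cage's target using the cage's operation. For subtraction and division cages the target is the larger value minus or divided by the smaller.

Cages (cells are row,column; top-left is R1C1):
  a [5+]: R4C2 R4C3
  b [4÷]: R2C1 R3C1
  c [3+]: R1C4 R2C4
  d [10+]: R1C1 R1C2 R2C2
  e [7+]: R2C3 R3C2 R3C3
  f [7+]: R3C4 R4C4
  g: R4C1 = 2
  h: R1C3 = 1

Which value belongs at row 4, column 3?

4

Cage h is a single given cell, which forces R1C3 = 1.
Row 1 already has 1, leaving R1C4 = 2.
Column 4 now contains 2, which forces R2C4 = 1.
Cage g is given; hence R4C1 = 2.
Cage d needs sum 10; hence R1C1 = 3.
2 is placed in row 1, leaving R1C2 = 4.
1 is placed in row 2, which forces R2C1 = 4.
Cage d needs sum 10, leaving R2C2 = 3.
4 is placed in row 2, which forces R2C3 = 2.
The two cells of cage b must have quotient 4, leaving R3C1 = 1.
Row 3 already has 1, so R3C2 = 2.
Cage a needs two cells with sum 5, so R4C2 = 1.
Cage a's pair has sum 5, leaving R4C3 = 4.
4 is placed in row 4, which forces R4C4 = 3.
Column 3 already has 4, so R3C3 = 3.
Column 4 now contains 3, so R3C4 = 4.
The full grid is 3 4 1 2 / 4 3 2 1 / 1 2 3 4 / 2 1 4 3.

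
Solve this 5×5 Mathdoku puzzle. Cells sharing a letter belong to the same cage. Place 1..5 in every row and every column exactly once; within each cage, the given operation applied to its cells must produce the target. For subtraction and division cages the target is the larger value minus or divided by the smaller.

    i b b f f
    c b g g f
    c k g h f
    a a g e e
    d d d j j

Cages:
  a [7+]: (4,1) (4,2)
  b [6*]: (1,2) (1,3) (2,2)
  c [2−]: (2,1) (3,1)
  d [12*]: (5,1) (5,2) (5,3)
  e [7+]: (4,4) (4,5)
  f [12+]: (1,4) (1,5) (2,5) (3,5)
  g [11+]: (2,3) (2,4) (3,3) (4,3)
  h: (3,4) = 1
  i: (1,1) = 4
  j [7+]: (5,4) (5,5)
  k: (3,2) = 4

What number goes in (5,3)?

Cage i is a single given cell, so (1,1) = 4.
Cage k is given, so (3,2) = 4.
Cage h is a single given cell, which forces (3,4) = 1.
Cage d has product 12, so (5,3) = 4.
The only place for 4 in row 2 is (2,5).
The only place for 5 in row 1 is (1,4).
The 4 cells of cage f must have sum 12; hence (1,5) = 1.
Cage f needs sum 12, which forces (3,5) = 2.
5 is placed in column 4, so (5,4) = 2.
Cage j's pair has sum 7, so (5,5) = 5.
Cage b needs product 6, which forces (2,2) = 1.
Row 2 now contains 1; hence (2,3) = 2.
2 is placed in column 4, so (2,4) = 3.
The 4 cells of cage g must have sum 11, so (3,3) = 5.
Column 3 already has 2, leaving (4,3) = 1.
2 is placed in column 4, leaving (4,4) = 4.
Column 5 now contains 5, leaving (4,5) = 3.
Column 2 already has 1, leaving (5,2) = 3.
Column 2 already has 3, so (1,2) = 2.
Column 3 already has 2, leaving (1,3) = 3.
Row 2 already has 3; hence (2,1) = 5.
5 is placed in row 3; hence (3,1) = 3.
5 is placed in column 1; hence (4,1) = 2.
2 is placed in column 2, which forces (4,2) = 5.
Row 5 now contains 3; hence (5,1) = 1.
Completed grid: 4 2 3 5 1 / 5 1 2 3 4 / 3 4 5 1 2 / 2 5 1 4 3 / 1 3 4 2 5.

4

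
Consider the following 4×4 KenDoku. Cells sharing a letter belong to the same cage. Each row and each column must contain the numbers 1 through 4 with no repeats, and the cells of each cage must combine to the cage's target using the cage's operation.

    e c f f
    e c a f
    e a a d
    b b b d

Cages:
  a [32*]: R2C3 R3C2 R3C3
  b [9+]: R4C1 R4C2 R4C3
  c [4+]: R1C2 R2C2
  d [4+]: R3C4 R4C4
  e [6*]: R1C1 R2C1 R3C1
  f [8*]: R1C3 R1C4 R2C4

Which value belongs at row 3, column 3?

2

The 3 cells of cage a must have product 32; hence R2C3 = 4.
Cage a has product 32; hence R3C2 = 4.
Cage a has product 32, leaving R3C3 = 2.
Column 3 now contains 2, leaving R4C3 = 3.
Row 4 already has 3, so R4C4 = 1.
Column 3 now contains 2, so R1C3 = 1.
The 3 cells of cage f must have product 8, leaving R1C4 = 4.
Column 4 already has 1, which forces R2C4 = 2.
Column 4 already has 1; hence R3C4 = 3.
The 3 cells of cage b must have sum 9, which forces R4C1 = 4.
Row 4 already has 3, leaving R4C2 = 2.
Cage e needs product 6, leaving R1C1 = 2.
Row 1 already has 1, which forces R1C2 = 3.
Cage e needs product 6; hence R2C1 = 3.
The two cells of cage c must have sum 4, leaving R2C2 = 1.
3 is placed in row 3, which forces R3C1 = 1.
Completed grid: 2 3 1 4 / 3 1 4 2 / 1 4 2 3 / 4 2 3 1.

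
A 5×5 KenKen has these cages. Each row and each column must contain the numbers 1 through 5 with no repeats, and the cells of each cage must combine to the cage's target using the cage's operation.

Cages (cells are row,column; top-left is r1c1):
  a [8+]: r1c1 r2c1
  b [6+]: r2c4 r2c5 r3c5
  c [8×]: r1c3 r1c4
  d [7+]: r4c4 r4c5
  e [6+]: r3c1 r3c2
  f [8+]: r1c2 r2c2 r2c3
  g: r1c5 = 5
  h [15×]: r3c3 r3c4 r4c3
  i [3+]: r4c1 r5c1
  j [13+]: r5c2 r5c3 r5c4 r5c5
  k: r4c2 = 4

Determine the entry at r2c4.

2

Cage g is a single given cell; hence r1c5 = 5.
Cage k is given, so r4c2 = 4.
5 is placed in row 1, which forces r1c1 = 3.
Cage a's pair has sum 8, leaving r2c1 = 5.
The two cells of cage d must have sum 7, leaving r4c4 = 5.
Cage d needs two cells with sum 7; hence r4c5 = 2.
Cage f has sum 8, leaving r1c2 = 1.
Cage f needs sum 8, so r2c2 = 3.
Cage f needs sum 8, which forces r2c3 = 4.
Row 2 already has 4; hence r2c5 = 1.
Cage h has product 15, which forces r3c3 = 5.
Column 5 already has 1, so r3c5 = 3.
2 is placed in row 4; hence r4c1 = 1.
Row 4 already has 1; hence r4c3 = 3.
Cage i's pair has sum 3, so r5c1 = 2.
3 is placed in column 2, which forces r5c2 = 5.
3 is placed in column 3, leaving r5c3 = 1.
Column 5 already has 3, which forces r5c5 = 4.
4 is placed in column 3, leaving r1c3 = 2.
The two cells of cage c must have product 8, which forces r1c4 = 4.
1 is placed in row 2, which forces r2c4 = 2.
Column 1 now contains 1, which forces r3c1 = 4.
Row 3 now contains 5, which forces r3c2 = 2.
Row 3 now contains 3, leaving r3c4 = 1.
4 is placed in row 5; hence r5c4 = 3.
Completed grid: 3 1 2 4 5 / 5 3 4 2 1 / 4 2 5 1 3 / 1 4 3 5 2 / 2 5 1 3 4.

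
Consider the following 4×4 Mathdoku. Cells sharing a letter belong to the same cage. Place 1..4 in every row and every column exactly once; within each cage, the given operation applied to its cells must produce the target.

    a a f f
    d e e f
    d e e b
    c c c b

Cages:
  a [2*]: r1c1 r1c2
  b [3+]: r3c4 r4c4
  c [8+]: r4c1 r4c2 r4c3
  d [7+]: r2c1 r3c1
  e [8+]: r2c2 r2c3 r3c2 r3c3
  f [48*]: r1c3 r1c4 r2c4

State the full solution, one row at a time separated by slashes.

The 3 cells of cage f must have product 48; hence r1c3 = 4.
Cage f has product 48, so r1c4 = 3.
Cage f has product 48, leaving r2c4 = 4.
Row 2 now contains 4, so r2c1 = 3.
The two cells of cage d must have sum 7; hence r3c1 = 4.
Column 1 already has 4; hence r4c1 = 1.
Row 4 now contains 1, leaving r4c3 = 3.
Row 4 now contains 1, leaving r4c4 = 2.
Column 1 now contains 1; hence r1c1 = 2.
Cage a's pair has product 2, so r1c2 = 1.
Cage e needs sum 8, so r2c2 = 2.
Cage e needs sum 8, which forces r2c3 = 1.
The 4 cells of cage e must have sum 8, so r3c2 = 3.
Cage e has sum 8, leaving r3c3 = 2.
Column 4 now contains 2, so r3c4 = 1.
Row 4 already has 3, leaving r4c2 = 4.

2 1 4 3 / 3 2 1 4 / 4 3 2 1 / 1 4 3 2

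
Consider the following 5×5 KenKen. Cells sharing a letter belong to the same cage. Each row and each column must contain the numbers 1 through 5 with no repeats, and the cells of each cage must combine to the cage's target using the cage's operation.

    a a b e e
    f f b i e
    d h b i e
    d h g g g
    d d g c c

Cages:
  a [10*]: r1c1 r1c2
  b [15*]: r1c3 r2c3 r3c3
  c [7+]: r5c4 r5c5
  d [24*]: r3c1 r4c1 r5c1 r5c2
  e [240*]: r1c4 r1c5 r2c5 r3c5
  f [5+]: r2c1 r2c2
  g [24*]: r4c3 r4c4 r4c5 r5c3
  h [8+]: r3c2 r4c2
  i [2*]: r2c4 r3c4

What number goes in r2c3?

Cage e needs product 240; hence r1c4 = 4.
The only place for 1 in row 1 is r1c3.
The only place for 3 in row 1 is r1c5.
Row 4 needs a 5, and only r4c2 is open for it.
Cage a's pair has product 10, which forces r1c1 = 5.
Column 2 already has 5, which forces r1c2 = 2.
Column 2 already has 5, leaving r3c2 = 3.
Row 3 now contains 3, leaving r3c3 = 5.
Row 3 already has 5, so r3c5 = 4.
5 is placed in column 3, which forces r2c3 = 3.
Column 5 already has 4, leaving r2c5 = 5.
Column 5 already has 5; hence r5c5 = 2.
The 4 cells of cage g must have product 24, leaving r4c3 = 2.
The 4 cells of cage g must have product 24; hence r4c4 = 3.
Column 5 already has 2, so r4c5 = 1.
Row 5 now contains 2, so r5c3 = 4.
Row 5 now contains 2, which forces r5c4 = 5.
Cage d has product 24, leaving r3c1 = 2.
Row 3 now contains 2, which forces r3c4 = 1.
1 is placed in row 4, leaving r4c1 = 4.
Cage d has product 24, so r5c1 = 3.
Row 5 already has 4; hence r5c2 = 1.
4 is placed in column 1, which forces r2c1 = 1.
Column 2 now contains 1, which forces r2c2 = 4.
1 is placed in column 4; hence r2c4 = 2.
The full grid is 5 2 1 4 3 / 1 4 3 2 5 / 2 3 5 1 4 / 4 5 2 3 1 / 3 1 4 5 2.

3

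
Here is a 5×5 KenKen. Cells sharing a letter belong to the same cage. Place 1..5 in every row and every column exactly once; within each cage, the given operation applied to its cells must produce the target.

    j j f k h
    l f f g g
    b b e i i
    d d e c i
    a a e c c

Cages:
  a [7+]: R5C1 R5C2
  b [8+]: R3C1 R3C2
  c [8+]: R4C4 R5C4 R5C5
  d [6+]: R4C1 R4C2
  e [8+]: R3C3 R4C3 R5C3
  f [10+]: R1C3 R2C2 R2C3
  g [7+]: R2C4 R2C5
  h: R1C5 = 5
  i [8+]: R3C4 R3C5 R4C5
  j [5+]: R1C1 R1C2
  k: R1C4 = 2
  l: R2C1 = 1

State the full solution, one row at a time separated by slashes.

Cage k is a single given cell, so R1C4 = 2.
H is a freebie, which forces R1C5 = 5.
Cage l is a single given cell, which forces R2C1 = 1.
The two cells of cage j must have sum 5, so R1C1 = 4.
Cage j's pair has sum 5, leaving R1C2 = 1.
Row 1 already has 1, leaving R1C3 = 3.
The two cells of cage d must have sum 6, so R4C1 = 2.
The two cells of cage d must have sum 6, so R4C2 = 4.
The two cells of cage a must have sum 7, leaving R5C1 = 5.
The two cells of cage a must have sum 7, so R5C2 = 2.
2 is placed in row 5, so R5C3 = 1.
Column 1 now contains 5; hence R3C1 = 3.
Cage b needs two cells with sum 8, so R3C2 = 5.
The 3 cells of cage e must have sum 8, so R3C3 = 2.
Column 3 now contains 1; hence R4C3 = 5.
The 3 cells of cage c must have sum 8; hence R4C4 = 1.
1 is placed in row 4, which forces R4C5 = 3.
3 is placed in column 5, leaving R5C5 = 4.
Column 2 already has 5, leaving R2C2 = 3.
2 is placed in column 3; hence R2C3 = 4.
Cage g's pair has sum 7, which forces R2C4 = 5.
Column 5 already has 4, which forces R2C5 = 2.
Column 4 now contains 1; hence R3C4 = 4.
Column 5 already has 4; hence R3C5 = 1.
Row 5 already has 4, leaving R5C4 = 3.

4 1 3 2 5 / 1 3 4 5 2 / 3 5 2 4 1 / 2 4 5 1 3 / 5 2 1 3 4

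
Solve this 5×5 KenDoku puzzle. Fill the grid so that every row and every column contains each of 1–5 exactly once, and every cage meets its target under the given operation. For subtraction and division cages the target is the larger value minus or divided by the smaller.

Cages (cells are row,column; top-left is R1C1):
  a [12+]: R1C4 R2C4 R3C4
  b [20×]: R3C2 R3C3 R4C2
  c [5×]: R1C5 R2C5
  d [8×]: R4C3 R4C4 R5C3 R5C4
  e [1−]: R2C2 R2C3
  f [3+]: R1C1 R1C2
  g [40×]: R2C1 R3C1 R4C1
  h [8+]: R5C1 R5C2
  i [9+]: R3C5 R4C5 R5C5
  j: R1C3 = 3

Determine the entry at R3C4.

Cage j is given; hence R1C3 = 3.
Row 1 needs a 4, and only R1C4 is open for it.
The only place for 5 in row 1 is R1C5.
5 is placed in column 5, so R2C5 = 1.
Row 4 needs a 3, and only R4C5 is open for it.
The only place for 3 in row 3 is R3C4.
Column 4 already has 3; hence R2C4 = 5.
Cage e's pair has difference 1, which forces R2C2 = 3.
3 is placed in column 2, leaving R5C2 = 5.
The 3 cells of cage b must have product 20, so R3C3 = 5.
Row 5 already has 5, which forces R5C1 = 3.
Cage g has product 40; hence R4C1 = 5.
Row 3 needs a 1, and only R3C2 is open for it.
Cage f's pair has sum 3, which forces R1C1 = 1.
1 is placed in column 2, leaving R1C2 = 2.
1 is placed in column 2, leaving R4C2 = 4.
4 is placed in row 4, leaving R4C3 = 1.
Row 4 already has 1, which forces R4C4 = 2.
1 is placed in column 3, leaving R5C3 = 4.
Column 4 now contains 2, which forces R5C4 = 1.
4 is placed in row 5, which forces R5C5 = 2.
Column 3 now contains 4; hence R2C3 = 2.
Column 5 now contains 2, so R3C5 = 4.
Row 2 already has 2; hence R2C1 = 4.
Row 3 already has 4; hence R3C1 = 2.
Completed grid: 1 2 3 4 5 / 4 3 2 5 1 / 2 1 5 3 4 / 5 4 1 2 3 / 3 5 4 1 2.

3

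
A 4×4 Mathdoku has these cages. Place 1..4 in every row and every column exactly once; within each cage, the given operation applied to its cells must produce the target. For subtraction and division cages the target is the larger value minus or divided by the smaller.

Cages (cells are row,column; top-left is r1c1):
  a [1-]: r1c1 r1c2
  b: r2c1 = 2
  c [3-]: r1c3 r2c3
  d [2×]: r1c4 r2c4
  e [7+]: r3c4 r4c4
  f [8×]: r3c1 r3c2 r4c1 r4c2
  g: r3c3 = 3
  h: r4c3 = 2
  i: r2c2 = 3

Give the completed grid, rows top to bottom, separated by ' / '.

3 4 1 2 / 2 3 4 1 / 1 2 3 4 / 4 1 2 3

B is a freebie, so r2c1 = 2.
I is a freebie, which forces r2c2 = 3.
Row 2 now contains 2, leaving r2c4 = 1.
Cage g is a single given cell, leaving r3c3 = 3.
Row 3 now contains 3; hence r3c4 = 4.
H is a freebie, so r4c3 = 2.
Column 4 now contains 4, so r4c4 = 3.
The two cells of cage c must have difference 3, so r1c3 = 1.
Column 4 already has 1, so r1c4 = 2.
Row 2 already has 1, leaving r2c3 = 4.
4 is placed in row 3; hence r3c1 = 1.
Cage f needs product 8, so r3c2 = 2.
Cage f has product 8, leaving r4c1 = 4.
Cage f needs product 8; hence r4c2 = 1.
Row 1 already has 1, which forces r1c1 = 3.
2 is placed in row 1, leaving r1c2 = 4.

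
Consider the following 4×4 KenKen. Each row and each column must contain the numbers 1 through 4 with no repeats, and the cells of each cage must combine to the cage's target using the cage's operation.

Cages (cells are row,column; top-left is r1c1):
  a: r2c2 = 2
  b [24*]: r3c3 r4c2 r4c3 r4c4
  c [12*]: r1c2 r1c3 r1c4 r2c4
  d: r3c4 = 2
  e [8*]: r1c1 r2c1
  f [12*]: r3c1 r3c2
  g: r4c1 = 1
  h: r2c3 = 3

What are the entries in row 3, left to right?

A is a freebie, so r2c2 = 2.
Cage h is a single given cell; hence r2c3 = 3.
2 is placed in row 2, so r2c4 = 1.
Cage d is given, so r3c4 = 2.
Cage g is given, which forces r4c1 = 1.
Cage e's pair has product 8, leaving r1c1 = 2.
2 is placed in row 2, leaving r2c1 = 4.
Column 1 now contains 4, leaving r3c1 = 3.
Row 3 now contains 3; hence r3c2 = 4.
Cage b needs product 24, so r3c3 = 1.
4 is placed in column 2, leaving r4c2 = 3.
The 4 cells of cage b must have product 24; hence r4c3 = 2.
Row 4 now contains 3; hence r4c4 = 4.
Column 2 already has 3; hence r1c2 = 1.
1 is placed in column 3, which forces r1c3 = 4.
4 is placed in column 4, leaving r1c4 = 3.
Completed grid: 2 1 4 3 / 4 2 3 1 / 3 4 1 2 / 1 3 2 4.

3 4 1 2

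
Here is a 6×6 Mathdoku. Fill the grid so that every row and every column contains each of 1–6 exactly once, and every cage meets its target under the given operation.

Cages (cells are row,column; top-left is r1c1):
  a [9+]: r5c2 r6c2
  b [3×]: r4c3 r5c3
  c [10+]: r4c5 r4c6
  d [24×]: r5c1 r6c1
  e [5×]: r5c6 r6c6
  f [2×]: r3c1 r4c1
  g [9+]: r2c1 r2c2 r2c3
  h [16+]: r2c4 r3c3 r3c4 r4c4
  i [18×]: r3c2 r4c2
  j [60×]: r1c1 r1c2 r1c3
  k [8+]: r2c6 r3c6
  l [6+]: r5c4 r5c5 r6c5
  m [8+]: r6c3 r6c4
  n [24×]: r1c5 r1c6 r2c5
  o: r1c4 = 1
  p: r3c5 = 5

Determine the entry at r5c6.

5

Cage o is a single given cell, leaving r1c4 = 1.
P is a freebie, so r3c5 = 5.
Row 4 needs a 5, and only r4c4 is open for it.
In row 4, 2 can only go at r4c1, so r4c1 = 2.
Column 1 already has 2, which forces r3c1 = 1.
Row 3 needs a 4, and only r3c3 is open for it.
Cage h has sum 16, which forces r2c4 = 4.
Cage h needs sum 16, so r3c4 = 3.
3 is placed in column 4, leaving r5c4 = 2.
Column 4 now contains 2, so r6c4 = 6.
Row 3 now contains 3, leaving r3c2 = 6.
Row 3 already has 6; hence r3c6 = 2.
Cage i needs two cells with product 18, so r4c2 = 3.
3 is placed in row 4, which forces r4c3 = 1.
Cage d needs two cells with product 24; hence r5c1 = 6.
Column 3 now contains 1; hence r5c3 = 3.
Row 5 already has 3, leaving r5c5 = 1.
Row 5 now contains 1, so r5c6 = 5.
Row 6 now contains 6, which forces r6c1 = 4.
4 is placed in row 6, leaving r6c2 = 5.
Cage m needs two cells with sum 8, leaving r6c3 = 2.
Column 5 already has 1, which forces r6c5 = 3.
5 is placed in column 6, which forces r6c6 = 1.
Cage n needs product 24, so r1c5 = 4.
Cage n has product 24; hence r1c6 = 3.
Cage g needs sum 9, so r2c1 = 3.
Cage g has sum 9, leaving r2c2 = 1.
Column 3 now contains 2, so r2c3 = 5.
Column 5 already has 3, so r2c5 = 2.
Column 6 now contains 2, so r2c6 = 6.
Column 5 now contains 4, so r4c5 = 6.
Column 6 already has 6, which forces r4c6 = 4.
5 is placed in row 5, leaving r5c2 = 4.
Row 1 now contains 3, which forces r1c1 = 5.
Row 1 already has 4, leaving r1c2 = 2.
Column 3 now contains 5, which forces r1c3 = 6.
Completed grid: 5 2 6 1 4 3 / 3 1 5 4 2 6 / 1 6 4 3 5 2 / 2 3 1 5 6 4 / 6 4 3 2 1 5 / 4 5 2 6 3 1.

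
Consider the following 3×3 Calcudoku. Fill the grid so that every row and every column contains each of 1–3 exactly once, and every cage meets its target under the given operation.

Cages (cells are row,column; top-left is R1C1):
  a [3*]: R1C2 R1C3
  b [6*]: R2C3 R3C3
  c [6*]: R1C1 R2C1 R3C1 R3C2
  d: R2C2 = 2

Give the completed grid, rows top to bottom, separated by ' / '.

Cage d is a single given cell, which forces R2C2 = 2.
Row 2 already has 2, which forces R2C3 = 3.
Cage c needs product 6, leaving R3C2 = 1.
Column 3 now contains 3, which forces R3C3 = 2.
Cage c needs product 6, leaving R1C1 = 2.
Column 2 already has 1, leaving R1C2 = 3.
Column 3 now contains 3, which forces R1C3 = 1.
Row 2 already has 3, leaving R2C1 = 1.
Row 3 now contains 2, leaving R3C1 = 3.

2 3 1 / 1 2 3 / 3 1 2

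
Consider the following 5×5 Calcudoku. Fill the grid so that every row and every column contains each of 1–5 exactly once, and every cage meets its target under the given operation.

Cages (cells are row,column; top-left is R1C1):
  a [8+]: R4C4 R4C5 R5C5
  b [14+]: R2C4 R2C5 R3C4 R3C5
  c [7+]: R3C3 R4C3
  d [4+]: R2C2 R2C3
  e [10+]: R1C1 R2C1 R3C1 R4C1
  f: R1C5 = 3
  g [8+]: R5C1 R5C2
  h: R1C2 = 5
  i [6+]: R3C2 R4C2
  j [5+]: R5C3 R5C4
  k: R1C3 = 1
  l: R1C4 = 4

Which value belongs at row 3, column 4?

3

Cage h is given, leaving R1C2 = 5.
Cage k is given, so R1C3 = 1.
Cage l is a single given cell, leaving R1C4 = 4.
Cage f is a single given cell; hence R1C5 = 3.
Column 3 already has 1, so R2C3 = 3.
5 is placed in column 2, so R5C2 = 3.
Row 1 now contains 3, leaving R1C1 = 2.
Row 2 now contains 3; hence R2C2 = 1.
Row 5 already has 3, leaving R5C1 = 5.
The two cells of cage j must have sum 5, which forces R5C3 = 4.
Cage j's pair has sum 5; hence R5C4 = 1.
Row 5 now contains 1; hence R5C5 = 2.
Row 2 now contains 1; hence R2C1 = 4.
The 4 cells of cage b must have sum 14, so R2C4 = 2.
Row 2 now contains 4, so R2C5 = 5.
Cage b needs sum 14, leaving R3C4 = 3.
Column 5 now contains 5, so R3C5 = 4.
Column 4 now contains 2, leaving R4C4 = 5.
4 is placed in column 5; hence R4C5 = 1.
3 is placed in row 3; hence R3C1 = 1.
Row 3 already has 4, which forces R3C2 = 2.
The two cells of cage c must have sum 7, leaving R3C3 = 5.
Row 4 now contains 1, which forces R4C1 = 3.
Cage i needs two cells with sum 6, so R4C2 = 4.
Row 4 now contains 5, so R4C3 = 2.
The full grid is 2 5 1 4 3 / 4 1 3 2 5 / 1 2 5 3 4 / 3 4 2 5 1 / 5 3 4 1 2.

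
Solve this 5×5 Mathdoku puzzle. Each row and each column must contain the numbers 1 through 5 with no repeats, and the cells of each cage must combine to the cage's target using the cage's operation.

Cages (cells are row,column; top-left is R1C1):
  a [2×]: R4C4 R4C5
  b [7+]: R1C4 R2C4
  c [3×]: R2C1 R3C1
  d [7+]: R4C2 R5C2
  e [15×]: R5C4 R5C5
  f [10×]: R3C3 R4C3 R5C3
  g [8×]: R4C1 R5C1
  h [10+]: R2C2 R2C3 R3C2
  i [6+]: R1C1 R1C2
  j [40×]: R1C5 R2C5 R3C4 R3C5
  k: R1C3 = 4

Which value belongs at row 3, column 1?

Cage k is given, so R1C3 = 4.
Row 1 needs a 3, and only R1C4 is open for it.
Cage b's pair has sum 7, leaving R2C4 = 4.
3 is placed in column 4, leaving R5C4 = 5.
Cage e's pair has product 15; hence R5C5 = 3.
The 4 cells of cage j must have product 40, leaving R3C5 = 4.
In row 1, 2 can only go at R1C5, so R1C5 = 2.
Cage j has product 40, which forces R2C5 = 5.
The 4 cells of cage j must have product 40, so R3C4 = 1.
Cage a needs two cells with product 2, which forces R4C4 = 2.
Column 5 now contains 2, which forces R4C5 = 1.
Cage c's pair has product 3; hence R2C1 = 1.
Row 3 now contains 1, leaving R3C1 = 3.
The 3 cells of cage h must have sum 10; hence R3C2 = 5.
Cage f has product 10, leaving R3C3 = 2.
Row 4 already has 2; hence R4C1 = 4.
Column 2 already has 5, so R4C2 = 3.
Row 4 already has 1, so R4C3 = 5.
Cage g needs two cells with product 8; hence R5C1 = 2.
Row 5 now contains 2; hence R5C2 = 4.
The 3 cells of cage f must have product 10, which forces R5C3 = 1.
Column 1 now contains 1, so R1C1 = 5.
Column 2 already has 5, which forces R1C2 = 1.
3 is placed in column 2, which forces R2C2 = 2.
Column 3 already has 2, which forces R2C3 = 3.
Filled in: 5 1 4 3 2 / 1 2 3 4 5 / 3 5 2 1 4 / 4 3 5 2 1 / 2 4 1 5 3.

3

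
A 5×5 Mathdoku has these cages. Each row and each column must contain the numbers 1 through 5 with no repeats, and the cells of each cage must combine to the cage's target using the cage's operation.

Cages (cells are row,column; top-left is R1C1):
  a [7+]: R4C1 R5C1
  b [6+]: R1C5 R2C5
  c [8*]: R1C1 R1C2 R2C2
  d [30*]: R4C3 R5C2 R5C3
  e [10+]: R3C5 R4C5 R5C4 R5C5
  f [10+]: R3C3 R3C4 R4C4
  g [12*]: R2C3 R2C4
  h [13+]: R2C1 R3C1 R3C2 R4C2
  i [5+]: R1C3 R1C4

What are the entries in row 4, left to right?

The only place for 5 in row 1 is R1C5.
Cage b's pair has sum 6, which forces R2C5 = 1.
Cage e needs sum 10, so R5C4 = 1.
In row 2, 5 can only go at R2C1, so R2C1 = 5.
The only place for 2 in row 2 is R2C2.
The only place for 1 in row 4 is R4C2.
Cage c needs product 8, so R1C1 = 1.
Column 2 now contains 1, so R1C2 = 4.
The only place for 1 in row 3 is R3C3.
The only place for 2 in column 1 is R3C1.
The 4 cells of cage h must have sum 13, so R3C2 = 5.
5 is placed in row 3, so R3C4 = 4.
Row 3 already has 4; hence R3C5 = 3.
Column 4 already has 4, so R4C4 = 5.
5 is placed in column 2, which forces R5C2 = 3.
Cage g needs two cells with product 12, which forces R2C3 = 4.
Column 4 already has 4, leaving R2C4 = 3.
Cage a's pair has sum 7, so R4C1 = 3.
Cage d has product 30, which forces R4C3 = 2.
2 is placed in row 4, leaving R4C5 = 4.
Row 5 now contains 3; hence R5C1 = 4.
The 3 cells of cage d must have product 30, so R5C3 = 5.
Column 5 already has 4, which forces R5C5 = 2.
2 is placed in column 3; hence R1C3 = 3.
Column 4 already has 3, which forces R1C4 = 2.
The full grid is 1 4 3 2 5 / 5 2 4 3 1 / 2 5 1 4 3 / 3 1 2 5 4 / 4 3 5 1 2.

3 1 2 5 4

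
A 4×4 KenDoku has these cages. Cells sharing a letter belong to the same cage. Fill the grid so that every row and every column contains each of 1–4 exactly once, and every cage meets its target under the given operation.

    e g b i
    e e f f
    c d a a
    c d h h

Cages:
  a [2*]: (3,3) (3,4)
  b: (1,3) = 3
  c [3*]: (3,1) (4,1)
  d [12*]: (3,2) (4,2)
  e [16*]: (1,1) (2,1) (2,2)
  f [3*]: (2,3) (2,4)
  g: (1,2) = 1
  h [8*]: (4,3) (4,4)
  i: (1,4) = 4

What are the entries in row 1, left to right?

2 1 3 4

G is a freebie; hence (1,2) = 1.
B is a freebie, so (1,3) = 3.
Cage i is given; hence (1,4) = 4.
3 is placed in column 3, so (2,3) = 1.
Row 2 now contains 1, leaving (2,4) = 3.
Column 3 already has 1, leaving (3,3) = 2.
Row 3 now contains 2; hence (3,4) = 1.
2 is placed in column 3; hence (4,3) = 4.
4 is placed in column 4, leaving (4,4) = 2.
Row 1 now contains 4; hence (1,1) = 2.
Row 2 now contains 1, which forces (2,1) = 4.
Cage e has product 16; hence (2,2) = 2.
Row 3 already has 1, which forces (3,1) = 3.
Cage d needs two cells with product 12; hence (3,2) = 4.
Cage c needs two cells with product 3; hence (4,1) = 1.
Row 4 now contains 4, leaving (4,2) = 3.
Completed grid: 2 1 3 4 / 4 2 1 3 / 3 4 2 1 / 1 3 4 2.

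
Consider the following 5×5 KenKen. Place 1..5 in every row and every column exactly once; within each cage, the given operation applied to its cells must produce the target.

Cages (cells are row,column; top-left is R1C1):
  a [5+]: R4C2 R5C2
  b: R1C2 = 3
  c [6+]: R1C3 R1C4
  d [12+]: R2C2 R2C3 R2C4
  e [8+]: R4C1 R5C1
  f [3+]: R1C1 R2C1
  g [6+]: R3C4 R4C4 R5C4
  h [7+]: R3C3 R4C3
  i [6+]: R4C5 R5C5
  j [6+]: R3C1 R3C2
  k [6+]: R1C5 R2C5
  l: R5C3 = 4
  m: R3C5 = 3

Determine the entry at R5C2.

1

B is a freebie, which forces R1C2 = 3.
M is a freebie; hence R3C5 = 3.
Cage l is a single given cell, leaving R5C3 = 4.
Cage a's pair has sum 5, leaving R4C2 = 4.
Cage a needs two cells with sum 5, which forces R5C2 = 1.
Column 2 already has 4, which forces R2C2 = 5.
The 3 cells of cage d must have sum 12, so R2C3 = 3.
Cage d has sum 12, which forces R2C4 = 4.
Column 2 now contains 5, leaving R3C2 = 2.
Row 3 already has 2; hence R3C3 = 5.
Row 3 already has 2, which forces R3C4 = 1.
5 is placed in column 3, which forces R4C3 = 2.
2 is placed in row 4; hence R4C4 = 3.
Cage i needs two cells with sum 6, which forces R4C5 = 1.
3 is placed in column 4, leaving R5C4 = 2.
Cage i's pair has sum 6; hence R5C5 = 5.
2 is placed in column 3, which forces R1C3 = 1.
Column 4 now contains 1, which forces R1C4 = 5.
The two cells of cage k must have sum 6, which forces R1C5 = 4.
1 is placed in column 5; hence R2C5 = 2.
1 is placed in row 3, leaving R3C1 = 4.
Row 4 already has 3, so R4C1 = 5.
5 is placed in row 5, leaving R5C1 = 3.
Row 1 now contains 1, so R1C1 = 2.
2 is placed in row 2, leaving R2C1 = 1.
The full grid is 2 3 1 5 4 / 1 5 3 4 2 / 4 2 5 1 3 / 5 4 2 3 1 / 3 1 4 2 5.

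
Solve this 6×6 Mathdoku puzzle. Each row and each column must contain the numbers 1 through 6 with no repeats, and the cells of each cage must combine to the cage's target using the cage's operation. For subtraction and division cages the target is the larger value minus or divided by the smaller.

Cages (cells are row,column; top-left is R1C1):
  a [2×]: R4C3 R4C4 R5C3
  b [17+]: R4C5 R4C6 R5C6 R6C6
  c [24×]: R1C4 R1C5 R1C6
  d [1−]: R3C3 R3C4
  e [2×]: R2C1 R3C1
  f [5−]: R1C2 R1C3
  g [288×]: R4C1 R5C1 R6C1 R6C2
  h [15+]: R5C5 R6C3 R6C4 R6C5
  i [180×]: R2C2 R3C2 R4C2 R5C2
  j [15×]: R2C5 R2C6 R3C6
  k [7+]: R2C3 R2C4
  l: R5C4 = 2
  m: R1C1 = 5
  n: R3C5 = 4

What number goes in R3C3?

5

M is a freebie, which forces R1C1 = 5.
Cage n is given, leaving R3C5 = 4.
Cage a has product 2, which forces R4C3 = 2.
Cage a has product 2, so R4C4 = 1.
Cage a has product 2, leaving R5C3 = 1.
Cage l is a single given cell, which forces R5C4 = 2.
Cage f's pair has difference 5, so R1C2 = 1.
1 is placed in column 3; hence R1C3 = 6.
6 is placed in column 3, so R3C3 = 5.
Row 3 now contains 5, leaving R3C4 = 6.
In row 2, 6 can only go at R2C2, so R2C2 = 6.
Cage i has product 180, so R3C2 = 2.
6 is placed in column 2, leaving R6C2 = 4.
4 is placed in row 6, which forces R6C3 = 3.
Row 6 now contains 3; hence R6C4 = 5.
Cage e needs two cells with product 2; hence R2C1 = 2.
3 is placed in column 3, so R2C3 = 4.
Cage k needs two cells with sum 7, which forces R2C4 = 3.
Row 3 already has 2, leaving R3C1 = 1.
Row 3 now contains 1, so R3C6 = 3.
Row 6 now contains 3; hence R6C1 = 6.
Column 4 now contains 3, leaving R1C4 = 4.
The 3 cells of cage c must have product 24, leaving R1C5 = 3.
Cage c has product 24, so R1C6 = 2.
Column 6 already has 2; hence R6C6 = 1.
Cage j has product 15, leaving R2C5 = 1.
Column 6 already has 1, leaving R2C6 = 5.
Cage h has sum 15, leaving R5C5 = 5.
5 is placed in column 6; hence R5C6 = 6.
Row 6 now contains 1; hence R6C5 = 2.
Cage i has product 180, which forces R4C2 = 5.
5 is placed in column 5, which forces R4C5 = 6.
6 is placed in column 6; hence R4C6 = 4.
Row 5 already has 5; hence R5C2 = 3.
Row 4 already has 4, leaving R4C1 = 3.
3 is placed in row 5, which forces R5C1 = 4.
Filled in: 5 1 6 4 3 2 / 2 6 4 3 1 5 / 1 2 5 6 4 3 / 3 5 2 1 6 4 / 4 3 1 2 5 6 / 6 4 3 5 2 1.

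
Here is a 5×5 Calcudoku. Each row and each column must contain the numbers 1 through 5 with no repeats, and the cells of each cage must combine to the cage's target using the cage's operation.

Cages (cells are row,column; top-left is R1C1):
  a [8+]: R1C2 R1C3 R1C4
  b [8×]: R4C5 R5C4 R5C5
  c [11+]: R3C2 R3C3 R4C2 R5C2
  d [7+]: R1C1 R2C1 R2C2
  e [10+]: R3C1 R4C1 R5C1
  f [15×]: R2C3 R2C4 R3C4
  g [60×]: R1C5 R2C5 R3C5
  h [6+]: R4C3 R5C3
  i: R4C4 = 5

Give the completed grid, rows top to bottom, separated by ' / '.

I is a freebie, leaving R4C4 = 5.
Cage f has product 15, so R2C3 = 5.
{2, 4} are confined to R5C3 and R5C4 in row 5, so R5C5 = 1.
Column 5 needs a 2, and only R4C5 is open for it.
2 is placed in row 4, so R4C3 = 4.
The 3 cells of cage e must have sum 10, leaving R5C1 = 5.
Row 5 already has 5; hence R5C2 = 3.
Cage h's pair has sum 6, so R5C3 = 2.
Cage b has product 8; hence R5C4 = 4.
Cage a needs sum 8, so R1C2 = 5.
Cage a has sum 8, so R1C3 = 1.
4 is placed in column 4, which forces R1C4 = 2.
Cage c has sum 11, so R3C2 = 4.
Cage c has sum 11, so R3C3 = 3.
Row 3 now contains 3; hence R3C4 = 1.
Row 3 now contains 4, leaving R3C5 = 5.
Column 2 now contains 3, so R4C2 = 1.
2 is placed in row 1, so R1C1 = 4.
Row 1 now contains 4, which forces R1C5 = 3.
The 3 cells of cage d must have sum 7; hence R2C1 = 1.
Column 2 now contains 1, so R2C2 = 2.
1 is placed in column 4, leaving R2C4 = 3.
3 is placed in column 5, which forces R2C5 = 4.
Row 3 now contains 4, which forces R3C1 = 2.
Row 4 already has 1, leaving R4C1 = 3.

4 5 1 2 3 / 1 2 5 3 4 / 2 4 3 1 5 / 3 1 4 5 2 / 5 3 2 4 1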